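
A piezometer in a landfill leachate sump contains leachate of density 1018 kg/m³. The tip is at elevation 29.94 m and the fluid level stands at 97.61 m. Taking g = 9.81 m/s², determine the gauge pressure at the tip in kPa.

P ≈ 676 kPa

Pressure head ψ = h − z = 97.61 − 29.94 = 67.67 m.
P = ρgψ = 1018 × 9.81 × 67.67 = 675792 Pa ≈ 676 kPa.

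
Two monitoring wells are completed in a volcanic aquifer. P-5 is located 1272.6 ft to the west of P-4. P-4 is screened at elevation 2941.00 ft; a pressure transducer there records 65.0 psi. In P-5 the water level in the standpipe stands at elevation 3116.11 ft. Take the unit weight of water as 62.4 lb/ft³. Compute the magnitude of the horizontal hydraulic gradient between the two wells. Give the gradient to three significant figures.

Pressure head at P-4: ψ = 144·P/γ = 144 × 65.0 / 62.4 = 150.00 ft.
Total head at P-4: h = z + ψ = 2941.00 + 150.00 = 3091.00 ft.
Total head at P-5: h = 3116.11 ft (water level in the piezometer is the total head).
Head difference: h(P-4) − h(P-5) = 3091.00 − 3116.11 = -25.11 ft.
Hydraulic gradient: i = |Δh| / L = 25.11 / 1272.6 = 0.0197.

i ≈ 0.0197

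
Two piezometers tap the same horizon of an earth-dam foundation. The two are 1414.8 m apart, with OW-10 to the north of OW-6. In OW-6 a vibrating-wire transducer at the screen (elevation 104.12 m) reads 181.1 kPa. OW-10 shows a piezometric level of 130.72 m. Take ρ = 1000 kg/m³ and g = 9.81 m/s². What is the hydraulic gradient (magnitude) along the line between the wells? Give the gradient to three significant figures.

Pressure head at OW-6: ψ = P/(ρg) = 181.1×1000 / (1000 × 9.81) = 18.46 m.
Total head at OW-6: h = z + ψ = 104.12 + 18.46 = 122.58 m.
Total head at OW-10: h = 130.72 m (water level in the piezometer is the total head).
Head difference: h(OW-6) − h(OW-10) = 122.58 − 130.72 = -8.14 m.
Hydraulic gradient: i = |Δh| / L = 8.14 / 1414.8 = 0.00575.

i ≈ 0.00575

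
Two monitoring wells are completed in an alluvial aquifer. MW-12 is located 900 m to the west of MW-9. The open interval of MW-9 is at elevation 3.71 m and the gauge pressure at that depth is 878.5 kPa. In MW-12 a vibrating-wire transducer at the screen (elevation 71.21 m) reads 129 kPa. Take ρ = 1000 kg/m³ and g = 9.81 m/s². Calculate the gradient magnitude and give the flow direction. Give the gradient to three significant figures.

i ≈ 0.00989; groundwater flows toward the west

Pressure head at MW-9: ψ = P/(ρg) = 878.5×1000 / (1000 × 9.81) = 89.55 m.
Total head at MW-9: h = z + ψ = 3.71 + 89.55 = 93.26 m.
Pressure head at MW-12: ψ = P/(ρg) = 129×1000 / (1000 × 9.81) = 13.15 m.
Total head at MW-12: h = z + ψ = 71.21 + 13.15 = 84.36 m.
Head difference: h(MW-9) − h(MW-12) = 93.26 − 84.36 = 8.90 m.
Hydraulic gradient: i = |Δh| / L = 8.90 / 900 = 0.00989.
Flow is from higher to lower head: from MW-9 toward MW-12, i.e. toward the west.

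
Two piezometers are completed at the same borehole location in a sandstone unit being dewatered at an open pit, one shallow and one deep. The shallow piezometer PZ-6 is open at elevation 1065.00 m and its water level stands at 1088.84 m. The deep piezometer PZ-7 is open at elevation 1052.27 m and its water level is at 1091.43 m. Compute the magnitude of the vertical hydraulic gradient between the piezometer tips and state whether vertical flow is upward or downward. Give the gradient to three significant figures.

|i_v| ≈ 0.203; vertical flow is upward

Total head at PZ-6: h = 1088.84 m (water level in the standpipe).
Total head at PZ-7: h = 1091.43 m.
Δh = h(PZ-6) − h(PZ-7) = 1088.84 − 1091.43 = -2.59 m.
Vertical separation Δz = 1065.00 − 1052.27 = 12.73 m.
|i_v| = |Δh| / Δz = 2.59 / 12.73 = 0.203.
Head is higher in the deep piezometer, so vertical flow is upward (discharge condition).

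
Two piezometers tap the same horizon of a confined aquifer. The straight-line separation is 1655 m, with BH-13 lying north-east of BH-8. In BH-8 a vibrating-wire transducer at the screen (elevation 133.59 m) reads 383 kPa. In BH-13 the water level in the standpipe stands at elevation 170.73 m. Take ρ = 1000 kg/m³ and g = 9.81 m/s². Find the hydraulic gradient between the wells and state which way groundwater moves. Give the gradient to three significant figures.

Pressure head at BH-8: ψ = P/(ρg) = 383×1000 / (1000 × 9.81) = 39.04 m.
Total head at BH-8: h = z + ψ = 133.59 + 39.04 = 172.63 m.
Total head at BH-13: h = 170.73 m (water level in the piezometer is the total head).
Head difference: h(BH-8) − h(BH-13) = 172.63 − 170.73 = 1.90 m.
Hydraulic gradient: i = |Δh| / L = 1.90 / 1655 = 0.00115.
Flow is from higher to lower head: from BH-8 toward BH-13, i.e. toward the north-east.

i ≈ 0.00115; groundwater flows toward the north-east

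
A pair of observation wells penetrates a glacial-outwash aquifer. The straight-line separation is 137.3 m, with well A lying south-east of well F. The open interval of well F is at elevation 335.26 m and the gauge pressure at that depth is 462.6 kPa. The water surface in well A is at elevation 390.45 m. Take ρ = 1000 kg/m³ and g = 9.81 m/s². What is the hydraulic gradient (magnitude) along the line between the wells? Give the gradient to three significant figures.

Pressure head at well F: ψ = P/(ρg) = 462.6×1000 / (1000 × 9.81) = 47.16 m.
Total head at well F: h = z + ψ = 335.26 + 47.16 = 382.42 m.
Total head at well A: h = 390.45 m (water level in the piezometer is the total head).
Head difference: h(well F) − h(well A) = 382.42 − 390.45 = -8.03 m.
Hydraulic gradient: i = |Δh| / L = 8.03 / 137.3 = 0.0585.

i ≈ 0.0585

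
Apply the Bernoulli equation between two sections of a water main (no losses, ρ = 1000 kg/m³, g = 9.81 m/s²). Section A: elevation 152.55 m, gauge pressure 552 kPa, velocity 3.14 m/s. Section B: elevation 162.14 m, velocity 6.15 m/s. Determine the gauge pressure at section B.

P₂ ≈ 444 kPa

Pressure head at A: ψ₁ = P₁/(ρg) = 552×1000 / (1000 × 9.81) = 56.27 m.
Velocity heads: v₁²/2g = 3.14²/19.62 = 0.503 m; v₂²/2g = 6.15²/19.62 = 1.928 m.
Total head H = z₁ + ψ₁ + v₁²/2g = 152.55 + 56.27 + 0.503 = 209.32 m.
ψ₂ = H − z₂ − v₂²/2g = 209.32 − 162.14 − 1.928 = 45.25 m.
P₂ = ρgψ₂ = 1000 × 9.81 × 45.25 ≈ 444 kPa.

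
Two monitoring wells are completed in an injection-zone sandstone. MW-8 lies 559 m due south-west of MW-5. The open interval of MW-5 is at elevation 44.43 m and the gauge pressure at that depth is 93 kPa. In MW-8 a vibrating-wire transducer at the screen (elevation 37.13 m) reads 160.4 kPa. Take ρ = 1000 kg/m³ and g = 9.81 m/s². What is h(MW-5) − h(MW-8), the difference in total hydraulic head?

Pressure head at MW-5: ψ = P/(ρg) = 93×1000 / (1000 × 9.81) = 9.48 m.
Total head at MW-5: h = z + ψ = 44.43 + 9.48 = 53.91 m.
Pressure head at MW-8: ψ = P/(ρg) = 160.4×1000 / (1000 × 9.81) = 16.35 m.
Total head at MW-8: h = z + ψ = 37.13 + 16.35 = 53.48 m.
Head difference: h(MW-5) − h(MW-8) = 53.91 − 53.48 = 0.43 m.

Δh ≈ 0.43 m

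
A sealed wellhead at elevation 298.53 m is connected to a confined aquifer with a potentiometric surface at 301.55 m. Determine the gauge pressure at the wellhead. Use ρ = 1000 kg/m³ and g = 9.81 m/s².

Head above the cap: Δh = 301.55 − 298.53 = 3.02 m.
P = ρgΔh = 1000 × 9.81 × 3.02 = 29626 Pa ≈ 29.6 kPa.

P ≈ 29.6 kPa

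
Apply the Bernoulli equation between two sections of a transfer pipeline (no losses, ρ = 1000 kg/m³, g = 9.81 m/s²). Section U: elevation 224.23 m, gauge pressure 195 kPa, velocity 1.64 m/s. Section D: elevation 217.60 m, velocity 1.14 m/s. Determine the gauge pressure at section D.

P₂ ≈ 261 kPa

Pressure head at U: ψ₁ = P₁/(ρg) = 195×1000 / (1000 × 9.81) = 19.88 m.
Velocity heads: v₁²/2g = 1.64²/19.62 = 0.137 m; v₂²/2g = 1.14²/19.62 = 0.066 m.
Total head H = z₁ + ψ₁ + v₁²/2g = 224.23 + 19.88 + 0.137 = 244.25 m.
ψ₂ = H − z₂ − v₂²/2g = 244.25 − 217.60 − 0.066 = 26.58 m.
P₂ = ρgψ₂ = 1000 × 9.81 × 26.58 ≈ 261 kPa.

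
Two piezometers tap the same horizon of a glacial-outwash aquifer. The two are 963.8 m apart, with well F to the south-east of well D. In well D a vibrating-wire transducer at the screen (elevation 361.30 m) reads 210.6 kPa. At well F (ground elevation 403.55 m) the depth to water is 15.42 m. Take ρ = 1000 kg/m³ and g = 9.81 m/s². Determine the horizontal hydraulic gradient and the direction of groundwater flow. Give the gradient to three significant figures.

Pressure head at well D: ψ = P/(ρg) = 210.6×1000 / (1000 × 9.81) = 21.47 m.
Total head at well D: h = z + ψ = 361.30 + 21.47 = 382.77 m.
Total head at well F: h = 403.55 − 15.42 = 388.13 m.
Head difference: h(well D) − h(well F) = 382.77 − 388.13 = -5.36 m.
Hydraulic gradient: i = |Δh| / L = 5.36 / 963.8 = 0.00556.
Flow is from higher to lower head: from well F toward well D, i.e. toward the north-west.

i ≈ 0.00556; groundwater flows toward the north-west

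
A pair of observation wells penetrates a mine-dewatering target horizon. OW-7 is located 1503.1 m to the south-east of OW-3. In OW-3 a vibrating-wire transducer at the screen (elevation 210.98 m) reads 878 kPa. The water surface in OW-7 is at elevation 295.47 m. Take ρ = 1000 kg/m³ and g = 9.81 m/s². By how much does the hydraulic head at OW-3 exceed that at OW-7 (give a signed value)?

Pressure head at OW-3: ψ = P/(ρg) = 878×1000 / (1000 × 9.81) = 89.50 m.
Total head at OW-3: h = z + ψ = 210.98 + 89.50 = 300.48 m.
Total head at OW-7: h = 295.47 m (water level in the piezometer is the total head).
Head difference: h(OW-3) − h(OW-7) = 300.48 − 295.47 = 5.01 m.

Δh ≈ 5.01 m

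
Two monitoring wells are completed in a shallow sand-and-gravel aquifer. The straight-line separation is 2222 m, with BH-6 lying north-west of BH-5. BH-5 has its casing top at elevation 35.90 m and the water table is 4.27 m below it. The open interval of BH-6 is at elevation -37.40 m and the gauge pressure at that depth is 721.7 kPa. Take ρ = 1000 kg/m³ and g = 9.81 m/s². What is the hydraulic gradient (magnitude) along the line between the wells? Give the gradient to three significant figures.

i ≈ 0.00204

Total head at BH-5: h = 35.90 − 4.27 = 31.63 m.
Pressure head at BH-6: ψ = P/(ρg) = 721.7×1000 / (1000 × 9.81) = 73.57 m.
Total head at BH-6: h = z + ψ = -37.40 + 73.57 = 36.17 m.
Head difference: h(BH-5) − h(BH-6) = 31.63 − 36.17 = -4.54 m.
Hydraulic gradient: i = |Δh| / L = 4.54 / 2222 = 0.00204.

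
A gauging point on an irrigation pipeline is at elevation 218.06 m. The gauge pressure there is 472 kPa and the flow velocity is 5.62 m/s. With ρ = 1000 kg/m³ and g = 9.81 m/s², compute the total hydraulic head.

Pressure head ψ = P/(ρg) = 472×1000 / (1000 × 9.81) = 48.11 m.
Velocity head = v²/(2g) = 5.62² / (2 × 9.81) = 1.610 m.
h = z + ψ + v²/(2g) = 218.06 + 48.11 + 1.610 = 267.78 m.

h ≈ 267.78 m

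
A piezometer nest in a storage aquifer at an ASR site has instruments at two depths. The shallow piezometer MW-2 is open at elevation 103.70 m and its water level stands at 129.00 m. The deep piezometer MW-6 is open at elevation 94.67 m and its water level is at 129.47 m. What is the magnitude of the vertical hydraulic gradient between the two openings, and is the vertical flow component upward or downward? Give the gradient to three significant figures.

Total head at MW-2: h = 129.00 m (water level in the standpipe).
Total head at MW-6: h = 129.47 m.
Δh = h(MW-2) − h(MW-6) = 129.00 − 129.47 = -0.47 m.
Vertical separation Δz = 103.70 − 94.67 = 9.03 m.
|i_v| = |Δh| / Δz = 0.47 / 9.03 = 0.0520.
Head is higher in the deep piezometer, so vertical flow is upward (discharge condition).

|i_v| ≈ 0.0520; vertical flow is upward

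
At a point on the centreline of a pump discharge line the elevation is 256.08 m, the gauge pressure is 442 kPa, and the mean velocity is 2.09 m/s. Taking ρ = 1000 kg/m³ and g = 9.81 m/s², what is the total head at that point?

h ≈ 301.36 m

Pressure head ψ = P/(ρg) = 442×1000 / (1000 × 9.81) = 45.06 m.
Velocity head = v²/(2g) = 2.09² / (2 × 9.81) = 0.223 m.
h = z + ψ + v²/(2g) = 256.08 + 45.06 + 0.223 = 301.36 m.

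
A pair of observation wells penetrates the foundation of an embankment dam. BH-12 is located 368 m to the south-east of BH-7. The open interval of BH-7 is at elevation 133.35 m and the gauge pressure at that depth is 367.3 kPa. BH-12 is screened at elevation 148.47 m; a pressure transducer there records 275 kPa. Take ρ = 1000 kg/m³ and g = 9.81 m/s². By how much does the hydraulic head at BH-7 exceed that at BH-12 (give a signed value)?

Pressure head at BH-7: ψ = P/(ρg) = 367.3×1000 / (1000 × 9.81) = 37.44 m.
Total head at BH-7: h = z + ψ = 133.35 + 37.44 = 170.79 m.
Pressure head at BH-12: ψ = P/(ρg) = 275×1000 / (1000 × 9.81) = 28.03 m.
Total head at BH-12: h = z + ψ = 148.47 + 28.03 = 176.50 m.
Head difference: h(BH-7) − h(BH-12) = 170.79 − 176.50 = -5.71 m.

Δh ≈ -5.71 m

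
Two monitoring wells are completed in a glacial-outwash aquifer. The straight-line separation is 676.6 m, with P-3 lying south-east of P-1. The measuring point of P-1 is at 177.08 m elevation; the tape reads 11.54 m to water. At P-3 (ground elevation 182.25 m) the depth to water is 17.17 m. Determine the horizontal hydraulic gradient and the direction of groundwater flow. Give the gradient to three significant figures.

Total head at P-1: h = 177.08 − 11.54 = 165.54 m.
Total head at P-3: h = 182.25 − 17.17 = 165.08 m.
Head difference: h(P-1) − h(P-3) = 165.54 − 165.08 = 0.46 m.
Hydraulic gradient: i = |Δh| / L = 0.46 / 676.6 = 0.000680.
Flow is from higher to lower head: from P-1 toward P-3, i.e. toward the south-east.

i ≈ 0.000680; groundwater flows toward the south-east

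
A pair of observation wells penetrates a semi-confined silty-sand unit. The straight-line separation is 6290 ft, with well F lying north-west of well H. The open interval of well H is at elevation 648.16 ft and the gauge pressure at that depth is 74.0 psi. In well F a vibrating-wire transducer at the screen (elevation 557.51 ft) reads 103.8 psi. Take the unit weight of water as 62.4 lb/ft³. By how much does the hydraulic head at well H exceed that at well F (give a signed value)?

Δh ≈ 21.88 ft

Pressure head at well H: ψ = 144·P/γ = 144 × 74.0 / 62.4 = 170.77 ft.
Total head at well H: h = z + ψ = 648.16 + 170.77 = 818.93 ft.
Pressure head at well F: ψ = 144·P/γ = 144 × 103.8 / 62.4 = 239.54 ft.
Total head at well F: h = z + ψ = 557.51 + 239.54 = 797.05 ft.
Head difference: h(well H) − h(well F) = 818.93 − 797.05 = 21.88 ft.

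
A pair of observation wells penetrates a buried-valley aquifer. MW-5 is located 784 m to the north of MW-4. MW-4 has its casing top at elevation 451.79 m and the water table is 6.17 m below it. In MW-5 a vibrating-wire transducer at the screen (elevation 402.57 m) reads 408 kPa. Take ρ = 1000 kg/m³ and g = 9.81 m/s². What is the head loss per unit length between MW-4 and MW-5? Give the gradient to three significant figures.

Total head at MW-4: h = 451.79 − 6.17 = 445.62 m.
Pressure head at MW-5: ψ = P/(ρg) = 408×1000 / (1000 × 9.81) = 41.59 m.
Total head at MW-5: h = z + ψ = 402.57 + 41.59 = 444.16 m.
Head difference: h(MW-4) − h(MW-5) = 445.62 − 444.16 = 1.46 m.
Hydraulic gradient: i = |Δh| / L = 1.46 / 784 = 0.00186.

i ≈ 0.00186 m/m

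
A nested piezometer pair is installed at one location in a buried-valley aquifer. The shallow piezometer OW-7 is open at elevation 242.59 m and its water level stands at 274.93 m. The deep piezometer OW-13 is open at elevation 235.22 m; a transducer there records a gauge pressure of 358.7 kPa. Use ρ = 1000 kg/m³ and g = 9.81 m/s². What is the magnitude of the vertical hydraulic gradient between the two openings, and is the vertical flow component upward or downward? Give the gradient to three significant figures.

Total head at OW-7: h = 274.93 m (water level in the standpipe).
Pressure head at OW-13: ψ = P/(ρg) = 358.7×1000 / (1000 × 9.81) = 36.56 m.
Total head at OW-13: h = z + ψ = 235.22 + 36.56 = 271.78 m.
Δh = h(OW-7) − h(OW-13) = 274.93 − 271.78 = 3.15 m.
Vertical separation Δz = 242.59 − 235.22 = 7.37 m.
|i_v| = |Δh| / Δz = 3.15 / 7.37 = 0.427.
Head is higher in the shallow piezometer, so vertical flow is downward (recharge condition).

|i_v| ≈ 0.427; vertical flow is downward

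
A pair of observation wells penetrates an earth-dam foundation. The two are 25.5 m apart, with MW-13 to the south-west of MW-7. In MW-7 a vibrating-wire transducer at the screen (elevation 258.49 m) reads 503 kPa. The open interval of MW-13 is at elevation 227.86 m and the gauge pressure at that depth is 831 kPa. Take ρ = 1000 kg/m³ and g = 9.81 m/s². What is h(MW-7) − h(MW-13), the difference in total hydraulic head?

Pressure head at MW-7: ψ = P/(ρg) = 503×1000 / (1000 × 9.81) = 51.27 m.
Total head at MW-7: h = z + ψ = 258.49 + 51.27 = 309.76 m.
Pressure head at MW-13: ψ = P/(ρg) = 831×1000 / (1000 × 9.81) = 84.71 m.
Total head at MW-13: h = z + ψ = 227.86 + 84.71 = 312.57 m.
Head difference: h(MW-7) − h(MW-13) = 309.76 − 312.57 = -2.81 m.

Δh ≈ -2.81 m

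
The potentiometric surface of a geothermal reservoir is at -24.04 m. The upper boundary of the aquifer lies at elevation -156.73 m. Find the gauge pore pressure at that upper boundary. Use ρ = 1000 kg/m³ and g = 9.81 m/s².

P ≈ 1300 kPa

Pressure head at the aquifer top: ψ = h − z = -24.04 − (-156.73) = 132.69 m.
P = ρgψ = 1000 × 9.81 × 132.69 = 1301689 Pa ≈ 1300 kPa.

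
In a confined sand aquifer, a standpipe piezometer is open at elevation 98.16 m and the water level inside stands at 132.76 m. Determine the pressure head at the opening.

Total head h = 132.76 m (the water-surface elevation in the piezometer).
Pressure head ψ = h − z = 132.76 − 98.16 = 34.60 m.

ψ ≈ 34.60 m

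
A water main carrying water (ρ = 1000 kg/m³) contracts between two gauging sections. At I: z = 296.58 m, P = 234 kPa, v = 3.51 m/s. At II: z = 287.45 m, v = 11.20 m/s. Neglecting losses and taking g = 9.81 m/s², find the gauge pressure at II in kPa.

Pressure head at I: ψ₁ = P₁/(ρg) = 234×1000 / (1000 × 9.81) = 23.85 m.
Velocity heads: v₁²/2g = 3.51²/19.62 = 0.628 m; v₂²/2g = 11.20²/19.62 = 6.393 m.
Total head H = z₁ + ψ₁ + v₁²/2g = 296.58 + 23.85 + 0.628 = 321.06 m.
ψ₂ = H − z₂ − v₂²/2g = 321.06 − 287.45 − 6.393 = 27.22 m.
P₂ = ρgψ₂ = 1000 × 9.81 × 27.22 ≈ 267 kPa.

P₂ ≈ 267 kPa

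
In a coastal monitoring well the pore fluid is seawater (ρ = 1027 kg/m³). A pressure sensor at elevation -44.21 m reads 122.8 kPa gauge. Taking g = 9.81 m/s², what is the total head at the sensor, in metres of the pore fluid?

h ≈ -32.02 m

ψ = P/(ρg) = 122.8×1000 / (1027 × 9.81) = 12.19 m.
h = z + ψ = -44.21 + 12.19 = -32.02 m.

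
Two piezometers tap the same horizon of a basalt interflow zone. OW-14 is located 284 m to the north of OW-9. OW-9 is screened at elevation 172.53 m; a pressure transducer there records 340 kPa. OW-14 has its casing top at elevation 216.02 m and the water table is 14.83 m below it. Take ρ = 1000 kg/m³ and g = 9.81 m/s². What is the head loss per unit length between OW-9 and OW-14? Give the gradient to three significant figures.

i ≈ 0.0211 m/m

Pressure head at OW-9: ψ = P/(ρg) = 340×1000 / (1000 × 9.81) = 34.66 m.
Total head at OW-9: h = z + ψ = 172.53 + 34.66 = 207.19 m.
Total head at OW-14: h = 216.02 − 14.83 = 201.19 m.
Head difference: h(OW-9) − h(OW-14) = 207.19 − 201.19 = 6.00 m.
Hydraulic gradient: i = |Δh| / L = 6.00 / 284 = 0.0211.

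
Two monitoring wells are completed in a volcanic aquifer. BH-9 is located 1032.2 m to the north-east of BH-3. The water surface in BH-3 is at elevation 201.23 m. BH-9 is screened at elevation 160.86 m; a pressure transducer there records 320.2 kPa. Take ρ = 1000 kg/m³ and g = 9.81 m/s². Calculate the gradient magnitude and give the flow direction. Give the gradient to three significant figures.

i ≈ 0.00749; groundwater flows toward the north-east

Total head at BH-3: h = 201.23 m (water level in the piezometer is the total head).
Pressure head at BH-9: ψ = P/(ρg) = 320.2×1000 / (1000 × 9.81) = 32.64 m.
Total head at BH-9: h = z + ψ = 160.86 + 32.64 = 193.50 m.
Head difference: h(BH-3) − h(BH-9) = 201.23 − 193.50 = 7.73 m.
Hydraulic gradient: i = |Δh| / L = 7.73 / 1032.2 = 0.00749.
Flow is from higher to lower head: from BH-3 toward BH-9, i.e. toward the north-east.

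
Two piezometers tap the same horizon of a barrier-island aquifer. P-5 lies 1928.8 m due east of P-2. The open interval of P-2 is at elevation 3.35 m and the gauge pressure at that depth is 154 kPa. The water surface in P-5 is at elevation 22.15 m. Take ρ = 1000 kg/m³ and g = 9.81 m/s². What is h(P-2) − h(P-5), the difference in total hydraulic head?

Pressure head at P-2: ψ = P/(ρg) = 154×1000 / (1000 × 9.81) = 15.70 m.
Total head at P-2: h = z + ψ = 3.35 + 15.70 = 19.05 m.
Total head at P-5: h = 22.15 m (water level in the piezometer is the total head).
Head difference: h(P-2) − h(P-5) = 19.05 − 22.15 = -3.10 m.

Δh ≈ -3.10 m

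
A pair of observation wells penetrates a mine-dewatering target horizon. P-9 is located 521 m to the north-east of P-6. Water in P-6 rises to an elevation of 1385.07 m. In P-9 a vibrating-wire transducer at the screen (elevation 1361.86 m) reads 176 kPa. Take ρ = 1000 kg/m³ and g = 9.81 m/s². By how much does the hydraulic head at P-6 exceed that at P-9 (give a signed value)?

Δh ≈ 5.27 m

Total head at P-6: h = 1385.07 m (water level in the piezometer is the total head).
Pressure head at P-9: ψ = P/(ρg) = 176×1000 / (1000 × 9.81) = 17.94 m.
Total head at P-9: h = z + ψ = 1361.86 + 17.94 = 1379.80 m.
Head difference: h(P-6) − h(P-9) = 1385.07 − 1379.80 = 5.27 m.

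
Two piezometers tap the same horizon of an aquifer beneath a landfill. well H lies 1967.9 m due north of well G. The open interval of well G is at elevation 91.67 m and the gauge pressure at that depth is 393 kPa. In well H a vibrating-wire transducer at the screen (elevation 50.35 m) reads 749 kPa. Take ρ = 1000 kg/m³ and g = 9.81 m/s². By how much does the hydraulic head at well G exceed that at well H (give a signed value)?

Δh ≈ 5.03 m

Pressure head at well G: ψ = P/(ρg) = 393×1000 / (1000 × 9.81) = 40.06 m.
Total head at well G: h = z + ψ = 91.67 + 40.06 = 131.73 m.
Pressure head at well H: ψ = P/(ρg) = 749×1000 / (1000 × 9.81) = 76.35 m.
Total head at well H: h = z + ψ = 50.35 + 76.35 = 126.70 m.
Head difference: h(well G) − h(well H) = 131.73 − 126.70 = 5.03 m.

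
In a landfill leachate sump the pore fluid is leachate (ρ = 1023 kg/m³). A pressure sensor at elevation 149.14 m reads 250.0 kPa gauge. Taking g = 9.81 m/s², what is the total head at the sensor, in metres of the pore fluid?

ψ = P/(ρg) = 250.0×1000 / (1023 × 9.81) = 24.91 m.
h = z + ψ = 149.14 + 24.91 = 174.05 m.

h ≈ 174.05 m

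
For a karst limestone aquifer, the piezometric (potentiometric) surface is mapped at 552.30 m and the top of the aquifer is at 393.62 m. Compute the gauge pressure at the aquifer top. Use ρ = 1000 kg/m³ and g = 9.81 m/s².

P ≈ 1560 kPa

Pressure head at the aquifer top: ψ = h − z = 552.30 − 393.62 = 158.68 m.
P = ρgψ = 1000 × 9.81 × 158.68 = 1556651 Pa ≈ 1560 kPa.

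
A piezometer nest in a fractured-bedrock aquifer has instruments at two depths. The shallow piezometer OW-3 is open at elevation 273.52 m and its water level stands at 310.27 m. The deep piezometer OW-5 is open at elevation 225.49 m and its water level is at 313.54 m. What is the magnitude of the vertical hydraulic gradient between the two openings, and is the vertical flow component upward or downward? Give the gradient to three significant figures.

|i_v| ≈ 0.0681; vertical flow is upward

Total head at OW-3: h = 310.27 m (water level in the standpipe).
Total head at OW-5: h = 313.54 m.
Δh = h(OW-3) − h(OW-5) = 310.27 − 313.54 = -3.27 m.
Vertical separation Δz = 273.52 − 225.49 = 48.03 m.
|i_v| = |Δh| / Δz = 3.27 / 48.03 = 0.0681.
Head is higher in the deep piezometer, so vertical flow is upward (discharge condition).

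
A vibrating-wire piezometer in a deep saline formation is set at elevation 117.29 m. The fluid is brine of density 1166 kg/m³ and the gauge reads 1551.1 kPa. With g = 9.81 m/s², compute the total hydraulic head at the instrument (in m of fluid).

ψ = P/(ρg) = 1551.1×1000 / (1166 × 9.81) = 135.60 m.
h = z + ψ = 117.29 + 135.60 = 252.89 m.

h ≈ 252.89 m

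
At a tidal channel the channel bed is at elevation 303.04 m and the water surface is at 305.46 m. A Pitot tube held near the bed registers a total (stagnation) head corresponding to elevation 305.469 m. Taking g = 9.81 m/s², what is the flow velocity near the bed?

v ≈ 0.420 m/s

Near the bed, under hydrostatic conditions, the piezometric head (z + ψ) equals the free-surface elevation, 305.46 m.
Velocity head = total − piezometric = 305.469 − 305.46 = 0.009 m.
v = √(2g·h_v) = √(2 × 9.81 × 0.009) = 0.420 m/s.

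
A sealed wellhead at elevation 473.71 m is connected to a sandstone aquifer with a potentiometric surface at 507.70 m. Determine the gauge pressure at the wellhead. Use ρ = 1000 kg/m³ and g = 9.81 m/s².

P ≈ 333 kPa

Head above the cap: Δh = 507.70 − 473.71 = 33.99 m.
P = ρgΔh = 1000 × 9.81 × 33.99 = 333442 Pa ≈ 333 kPa.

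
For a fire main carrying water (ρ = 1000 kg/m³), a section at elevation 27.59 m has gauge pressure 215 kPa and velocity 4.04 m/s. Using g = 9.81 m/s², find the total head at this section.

h ≈ 50.34 m

Pressure head ψ = P/(ρg) = 215×1000 / (1000 × 9.81) = 21.92 m.
Velocity head = v²/(2g) = 4.04² / (2 × 9.81) = 0.832 m.
h = z + ψ + v²/(2g) = 27.59 + 21.92 + 0.832 = 50.34 m.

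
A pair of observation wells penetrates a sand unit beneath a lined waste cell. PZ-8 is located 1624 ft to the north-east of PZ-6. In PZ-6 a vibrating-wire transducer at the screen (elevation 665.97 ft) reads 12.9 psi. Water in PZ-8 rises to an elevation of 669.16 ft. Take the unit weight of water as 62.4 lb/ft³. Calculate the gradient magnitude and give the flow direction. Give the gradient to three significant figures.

i ≈ 0.0164; groundwater flows toward the north-east

Pressure head at PZ-6: ψ = 144·P/γ = 144 × 12.9 / 62.4 = 29.77 ft.
Total head at PZ-6: h = z + ψ = 665.97 + 29.77 = 695.74 ft.
Total head at PZ-8: h = 669.16 ft (water level in the piezometer is the total head).
Head difference: h(PZ-6) − h(PZ-8) = 695.74 − 669.16 = 26.58 ft.
Hydraulic gradient: i = |Δh| / L = 26.58 / 1624 = 0.0164.
Flow is from higher to lower head: from PZ-6 toward PZ-8, i.e. toward the north-east.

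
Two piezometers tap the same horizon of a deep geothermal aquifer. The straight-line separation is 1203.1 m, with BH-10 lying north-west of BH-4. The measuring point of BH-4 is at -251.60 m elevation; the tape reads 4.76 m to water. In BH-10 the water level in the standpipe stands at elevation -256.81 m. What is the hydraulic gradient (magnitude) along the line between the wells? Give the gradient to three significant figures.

Total head at BH-4: h = -251.60 − 4.76 = -256.36 m.
Total head at BH-10: h = -256.81 m (water level in the piezometer is the total head).
Head difference: h(BH-4) − h(BH-10) = -256.36 − (-256.81) = 0.45 m.
Hydraulic gradient: i = |Δh| / L = 0.45 / 1203.1 = 0.000374.

i ≈ 0.000374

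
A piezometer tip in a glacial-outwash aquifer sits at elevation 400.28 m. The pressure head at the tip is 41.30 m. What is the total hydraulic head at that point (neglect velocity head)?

h ≈ 441.58 m

h = z + ψ = 400.28 + 41.30 = 441.58 m.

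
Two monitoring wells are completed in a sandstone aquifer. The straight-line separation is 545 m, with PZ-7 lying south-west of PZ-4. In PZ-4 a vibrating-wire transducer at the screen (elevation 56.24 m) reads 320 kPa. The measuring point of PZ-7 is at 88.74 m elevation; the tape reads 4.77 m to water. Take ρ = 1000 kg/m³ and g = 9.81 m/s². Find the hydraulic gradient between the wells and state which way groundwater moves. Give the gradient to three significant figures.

Pressure head at PZ-4: ψ = P/(ρg) = 320×1000 / (1000 × 9.81) = 32.62 m.
Total head at PZ-4: h = z + ψ = 56.24 + 32.62 = 88.86 m.
Total head at PZ-7: h = 88.74 − 4.77 = 83.97 m.
Head difference: h(PZ-4) − h(PZ-7) = 88.86 − 83.97 = 4.89 m.
Hydraulic gradient: i = |Δh| / L = 4.89 / 545 = 0.00897.
Flow is from higher to lower head: from PZ-4 toward PZ-7, i.e. toward the south-west.

i ≈ 0.00897; groundwater flows toward the south-west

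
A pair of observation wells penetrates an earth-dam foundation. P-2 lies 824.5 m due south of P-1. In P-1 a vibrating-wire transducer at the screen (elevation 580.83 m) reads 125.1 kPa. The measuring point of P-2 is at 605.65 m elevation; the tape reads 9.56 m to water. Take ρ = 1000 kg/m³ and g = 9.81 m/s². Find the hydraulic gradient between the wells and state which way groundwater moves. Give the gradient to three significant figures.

Pressure head at P-1: ψ = P/(ρg) = 125.1×1000 / (1000 × 9.81) = 12.75 m.
Total head at P-1: h = z + ψ = 580.83 + 12.75 = 593.58 m.
Total head at P-2: h = 605.65 − 9.56 = 596.09 m.
Head difference: h(P-1) − h(P-2) = 593.58 − 596.09 = -2.51 m.
Hydraulic gradient: i = |Δh| / L = 2.51 / 824.5 = 0.00304.
Flow is from higher to lower head: from P-2 toward P-1, i.e. toward the north.

i ≈ 0.00304; groundwater flows toward the north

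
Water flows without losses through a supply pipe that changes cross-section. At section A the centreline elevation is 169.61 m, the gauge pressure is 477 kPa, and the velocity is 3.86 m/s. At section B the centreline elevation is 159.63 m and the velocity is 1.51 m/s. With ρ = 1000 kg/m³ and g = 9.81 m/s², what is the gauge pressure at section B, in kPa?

P₂ ≈ 581 kPa

Pressure head at A: ψ₁ = P₁/(ρg) = 477×1000 / (1000 × 9.81) = 48.62 m.
Velocity heads: v₁²/2g = 3.86²/19.62 = 0.759 m; v₂²/2g = 1.51²/19.62 = 0.116 m.
Total head H = z₁ + ψ₁ + v₁²/2g = 169.61 + 48.62 + 0.759 = 218.99 m.
ψ₂ = H − z₂ − v₂²/2g = 218.99 − 159.63 − 0.116 = 59.24 m.
P₂ = ρgψ₂ = 1000 × 9.81 × 59.24 ≈ 581 kPa.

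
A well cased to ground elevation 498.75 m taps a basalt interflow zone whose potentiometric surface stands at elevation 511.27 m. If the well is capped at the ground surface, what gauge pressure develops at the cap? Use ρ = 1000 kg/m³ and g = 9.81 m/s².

P ≈ 123 kPa

Head above the cap: Δh = 511.27 − 498.75 = 12.52 m.
P = ρgΔh = 1000 × 9.81 × 12.52 = 122821 Pa ≈ 123 kPa.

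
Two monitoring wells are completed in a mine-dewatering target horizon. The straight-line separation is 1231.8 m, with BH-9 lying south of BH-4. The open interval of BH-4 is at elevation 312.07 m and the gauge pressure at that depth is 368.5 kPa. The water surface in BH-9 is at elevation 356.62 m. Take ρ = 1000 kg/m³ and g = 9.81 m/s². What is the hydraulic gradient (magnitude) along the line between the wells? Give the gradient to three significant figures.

Pressure head at BH-4: ψ = P/(ρg) = 368.5×1000 / (1000 × 9.81) = 37.56 m.
Total head at BH-4: h = z + ψ = 312.07 + 37.56 = 349.63 m.
Total head at BH-9: h = 356.62 m (water level in the piezometer is the total head).
Head difference: h(BH-4) − h(BH-9) = 349.63 − 356.62 = -6.99 m.
Hydraulic gradient: i = |Δh| / L = 6.99 / 1231.8 = 0.00567.

i ≈ 0.00567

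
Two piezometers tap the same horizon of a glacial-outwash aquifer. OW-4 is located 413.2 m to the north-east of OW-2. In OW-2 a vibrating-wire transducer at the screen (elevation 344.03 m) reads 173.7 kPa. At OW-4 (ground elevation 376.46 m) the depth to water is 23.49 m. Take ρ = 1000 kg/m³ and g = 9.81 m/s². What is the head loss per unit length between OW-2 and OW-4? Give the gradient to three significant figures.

Pressure head at OW-2: ψ = P/(ρg) = 173.7×1000 / (1000 × 9.81) = 17.71 m.
Total head at OW-2: h = z + ψ = 344.03 + 17.71 = 361.74 m.
Total head at OW-4: h = 376.46 − 23.49 = 352.97 m.
Head difference: h(OW-2) − h(OW-4) = 361.74 − 352.97 = 8.77 m.
Hydraulic gradient: i = |Δh| / L = 8.77 / 413.2 = 0.0212.

i ≈ 0.0212 m/m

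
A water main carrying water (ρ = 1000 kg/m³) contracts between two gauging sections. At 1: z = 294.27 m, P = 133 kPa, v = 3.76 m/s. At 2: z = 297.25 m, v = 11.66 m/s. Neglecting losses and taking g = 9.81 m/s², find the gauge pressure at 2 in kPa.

P₂ ≈ 42.9 kPa

Pressure head at 1: ψ₁ = P₁/(ρg) = 133×1000 / (1000 × 9.81) = 13.56 m.
Velocity heads: v₁²/2g = 3.76²/19.62 = 0.721 m; v₂²/2g = 11.66²/19.62 = 6.929 m.
Total head H = z₁ + ψ₁ + v₁²/2g = 294.27 + 13.56 + 0.721 = 308.55 m.
ψ₂ = H − z₂ − v₂²/2g = 308.55 − 297.25 − 6.929 = 4.37 m.
P₂ = ρgψ₂ = 1000 × 9.81 × 4.37 ≈ 42.9 kPa.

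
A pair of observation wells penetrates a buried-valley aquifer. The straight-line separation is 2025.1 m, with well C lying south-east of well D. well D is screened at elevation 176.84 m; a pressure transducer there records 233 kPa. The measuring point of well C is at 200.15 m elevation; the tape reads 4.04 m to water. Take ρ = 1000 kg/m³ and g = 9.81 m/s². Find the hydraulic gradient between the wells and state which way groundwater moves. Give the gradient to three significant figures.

i ≈ 0.00221; groundwater flows toward the south-east

Pressure head at well D: ψ = P/(ρg) = 233×1000 / (1000 × 9.81) = 23.75 m.
Total head at well D: h = z + ψ = 176.84 + 23.75 = 200.59 m.
Total head at well C: h = 200.15 − 4.04 = 196.11 m.
Head difference: h(well D) − h(well C) = 200.59 − 196.11 = 4.48 m.
Hydraulic gradient: i = |Δh| / L = 4.48 / 2025.1 = 0.00221.
Flow is from higher to lower head: from well D toward well C, i.e. toward the south-east.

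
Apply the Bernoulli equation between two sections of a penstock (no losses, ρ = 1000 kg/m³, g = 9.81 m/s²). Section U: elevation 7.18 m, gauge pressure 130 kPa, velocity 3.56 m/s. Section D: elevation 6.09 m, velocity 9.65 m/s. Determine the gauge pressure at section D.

P₂ ≈ 100 kPa

Pressure head at U: ψ₁ = P₁/(ρg) = 130×1000 / (1000 × 9.81) = 13.25 m.
Velocity heads: v₁²/2g = 3.56²/19.62 = 0.646 m; v₂²/2g = 9.65²/19.62 = 4.746 m.
Total head H = z₁ + ψ₁ + v₁²/2g = 7.18 + 13.25 + 0.646 = 21.08 m.
ψ₂ = H − z₂ − v₂²/2g = 21.08 − 6.09 − 4.746 = 10.24 m.
P₂ = ρgψ₂ = 1000 × 9.81 × 10.24 ≈ 100 kPa.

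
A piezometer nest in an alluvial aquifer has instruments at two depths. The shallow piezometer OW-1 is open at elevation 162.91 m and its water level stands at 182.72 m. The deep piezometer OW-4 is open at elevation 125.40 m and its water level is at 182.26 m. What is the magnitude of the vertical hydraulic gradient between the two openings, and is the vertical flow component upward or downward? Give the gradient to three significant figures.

|i_v| ≈ 0.0123; vertical flow is downward

Total head at OW-1: h = 182.72 m (water level in the standpipe).
Total head at OW-4: h = 182.26 m.
Δh = h(OW-1) − h(OW-4) = 182.72 − 182.26 = 0.46 m.
Vertical separation Δz = 162.91 − 125.40 = 37.51 m.
|i_v| = |Δh| / Δz = 0.46 / 37.51 = 0.0123.
Head is higher in the shallow piezometer, so vertical flow is downward (recharge condition).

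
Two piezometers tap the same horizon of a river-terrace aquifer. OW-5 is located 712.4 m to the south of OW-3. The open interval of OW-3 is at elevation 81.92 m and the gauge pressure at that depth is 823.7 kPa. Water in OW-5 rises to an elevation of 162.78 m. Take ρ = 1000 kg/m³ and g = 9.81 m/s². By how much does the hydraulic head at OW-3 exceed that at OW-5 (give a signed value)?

Pressure head at OW-3: ψ = P/(ρg) = 823.7×1000 / (1000 × 9.81) = 83.97 m.
Total head at OW-3: h = z + ψ = 81.92 + 83.97 = 165.89 m.
Total head at OW-5: h = 162.78 m (water level in the piezometer is the total head).
Head difference: h(OW-3) − h(OW-5) = 165.89 − 162.78 = 3.11 m.

Δh ≈ 3.11 m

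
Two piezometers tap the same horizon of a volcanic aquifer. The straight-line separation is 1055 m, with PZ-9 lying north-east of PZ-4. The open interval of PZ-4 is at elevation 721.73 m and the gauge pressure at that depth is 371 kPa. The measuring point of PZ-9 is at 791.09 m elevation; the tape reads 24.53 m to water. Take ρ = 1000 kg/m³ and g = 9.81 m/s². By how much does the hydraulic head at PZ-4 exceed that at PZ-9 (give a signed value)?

Pressure head at PZ-4: ψ = P/(ρg) = 371×1000 / (1000 × 9.81) = 37.82 m.
Total head at PZ-4: h = z + ψ = 721.73 + 37.82 = 759.55 m.
Total head at PZ-9: h = 791.09 − 24.53 = 766.56 m.
Head difference: h(PZ-4) − h(PZ-9) = 759.55 − 766.56 = -7.01 m.

Δh ≈ -7.01 m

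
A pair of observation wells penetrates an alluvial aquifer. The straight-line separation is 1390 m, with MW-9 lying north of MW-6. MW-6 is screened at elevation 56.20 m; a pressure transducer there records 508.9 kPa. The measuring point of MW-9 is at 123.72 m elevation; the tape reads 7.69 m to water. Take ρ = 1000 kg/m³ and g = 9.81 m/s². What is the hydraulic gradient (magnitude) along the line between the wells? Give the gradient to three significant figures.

i ≈ 0.00572

Pressure head at MW-6: ψ = P/(ρg) = 508.9×1000 / (1000 × 9.81) = 51.88 m.
Total head at MW-6: h = z + ψ = 56.20 + 51.88 = 108.08 m.
Total head at MW-9: h = 123.72 − 7.69 = 116.03 m.
Head difference: h(MW-6) − h(MW-9) = 108.08 − 116.03 = -7.95 m.
Hydraulic gradient: i = |Δh| / L = 7.95 / 1390 = 0.00572.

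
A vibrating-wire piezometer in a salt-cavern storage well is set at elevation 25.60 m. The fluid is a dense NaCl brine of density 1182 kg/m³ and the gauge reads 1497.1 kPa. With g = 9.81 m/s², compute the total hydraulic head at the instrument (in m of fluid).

h ≈ 154.71 m

ψ = P/(ρg) = 1497.1×1000 / (1182 × 9.81) = 129.11 m.
h = z + ψ = 25.60 + 129.11 = 154.71 m.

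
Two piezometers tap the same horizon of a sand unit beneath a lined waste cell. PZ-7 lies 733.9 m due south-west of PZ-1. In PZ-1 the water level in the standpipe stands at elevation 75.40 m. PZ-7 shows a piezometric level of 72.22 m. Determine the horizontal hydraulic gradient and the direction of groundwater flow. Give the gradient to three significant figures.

i ≈ 0.00433; groundwater flows toward the south-west

Total head at PZ-1: h = 75.40 m (water level in the piezometer is the total head).
Total head at PZ-7: h = 72.22 m (water level in the piezometer is the total head).
Head difference: h(PZ-1) − h(PZ-7) = 75.40 − 72.22 = 3.18 m.
Hydraulic gradient: i = |Δh| / L = 3.18 / 733.9 = 0.00433.
Flow is from higher to lower head: from PZ-1 toward PZ-7, i.e. toward the south-west.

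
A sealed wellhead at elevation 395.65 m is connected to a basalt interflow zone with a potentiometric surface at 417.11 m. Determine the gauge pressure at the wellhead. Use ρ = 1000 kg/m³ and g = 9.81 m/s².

Head above the cap: Δh = 417.11 − 395.65 = 21.46 m.
P = ρgΔh = 1000 × 9.81 × 21.46 = 210523 Pa ≈ 211 kPa.

P ≈ 211 kPa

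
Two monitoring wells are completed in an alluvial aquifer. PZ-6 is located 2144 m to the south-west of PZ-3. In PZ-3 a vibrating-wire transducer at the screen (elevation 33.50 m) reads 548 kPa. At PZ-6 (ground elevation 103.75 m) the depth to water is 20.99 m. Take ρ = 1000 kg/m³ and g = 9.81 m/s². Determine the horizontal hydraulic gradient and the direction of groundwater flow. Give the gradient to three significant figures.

i ≈ 0.00308; groundwater flows toward the south-west

Pressure head at PZ-3: ψ = P/(ρg) = 548×1000 / (1000 × 9.81) = 55.86 m.
Total head at PZ-3: h = z + ψ = 33.50 + 55.86 = 89.36 m.
Total head at PZ-6: h = 103.75 − 20.99 = 82.76 m.
Head difference: h(PZ-3) − h(PZ-6) = 89.36 − 82.76 = 6.60 m.
Hydraulic gradient: i = |Δh| / L = 6.60 / 2144 = 0.00308.
Flow is from higher to lower head: from PZ-3 toward PZ-6, i.e. toward the south-west.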